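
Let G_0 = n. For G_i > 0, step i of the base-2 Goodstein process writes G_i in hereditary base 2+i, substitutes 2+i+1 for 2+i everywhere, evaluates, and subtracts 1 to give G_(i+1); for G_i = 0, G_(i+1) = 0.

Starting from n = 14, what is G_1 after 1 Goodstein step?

step 0: 14 = 2^(2 + 1) + 2^2 + 2; sub 3 for 2: 3^(3 + 1) + 3^3 + 3; = 111; G_1 = 111−1 = 110
step 1: 110 = 3^(3 + 1) + 3^3 + 2; sub 4 for 3: 4^(4 + 1) + 4^4 + 2; = 1282; G_2 = 1282−1 = 1281

110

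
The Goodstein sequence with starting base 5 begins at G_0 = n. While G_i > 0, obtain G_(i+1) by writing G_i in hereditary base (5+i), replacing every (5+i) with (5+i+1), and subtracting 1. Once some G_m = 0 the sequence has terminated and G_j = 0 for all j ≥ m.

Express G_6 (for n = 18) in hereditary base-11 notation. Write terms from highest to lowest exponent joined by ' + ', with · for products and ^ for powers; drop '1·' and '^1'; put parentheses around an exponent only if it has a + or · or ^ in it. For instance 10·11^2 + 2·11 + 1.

i=0: 18 = 3·5 + 3 (b=5); 5→6: 3·6 + 3 = 21; 21−1 = 20
i=1: 20 = 3·6 + 2 (b=6); 6→7: 3·7 + 2 = 23; 23−1 = 22
i=2: 22 = 3·7 + 1 (b=7); 7→8: 3·8 + 1 = 25; 25−1 = 24
i=3: 24 = 3·8 (b=8); 8→9: 3·9 = 27; 27−1 = 26
i=4: 26 = 2·9 + 8 (b=9); 9→10: 2·10 + 8 = 28; 28−1 = 27
i=5: 27 = 2·10 + 7 (b=10); 10→11: 2·11 + 7 = 29; 29−1 = 28
i=6: 28 = 2·11 + 6 (b=11); 11→12: 2·12 + 6 = 30; 30−1 = 29

2·11 + 6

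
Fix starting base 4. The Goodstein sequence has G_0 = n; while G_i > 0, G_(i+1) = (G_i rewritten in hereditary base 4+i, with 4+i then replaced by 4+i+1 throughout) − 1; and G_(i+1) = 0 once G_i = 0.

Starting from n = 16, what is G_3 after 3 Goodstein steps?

30

G_0 = 16. HB_4(16) = 4^2. Bump = 25. G_1 = 24.
G_1 = 24. HB_5(24) = 4·5 + 4. Bump = 28. G_2 = 27.
G_2 = 27. HB_6(27) = 4·6 + 3. Bump = 31. G_3 = 30.
G_3 = 30. HB_7(30) = 4·7 + 2. Bump = 34. G_4 = 33.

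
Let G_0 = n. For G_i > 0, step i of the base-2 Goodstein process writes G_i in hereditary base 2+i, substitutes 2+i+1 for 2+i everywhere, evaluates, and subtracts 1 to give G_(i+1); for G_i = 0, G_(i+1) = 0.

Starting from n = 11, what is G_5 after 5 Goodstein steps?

base 2: 11 = 2^(2 + 1) + 2 + 1; at 3: 3^(3 + 1) + 3 + 1 = 85; next = 84
base 3: 84 = 3^(3 + 1) + 3; at 4: 4^(4 + 1) + 4 = 1028; next = 1027
base 4: 1027 = 4^(4 + 1) + 3; at 5: 5^(5 + 1) + 3 = 15628; next = 15627
base 5: 15627 = 5^(5 + 1) + 2; at 6: 6^(6 + 1) + 2 = 279938; next = 279937
base 6: 279937 = 6^(6 + 1) + 1; at 7: 7^(7 + 1) + 1 = 5764802; next = 5764801
base 7: 5764801 = 7^(7 + 1); at 8: 8^(8 + 1) = 134217728; next = 134217727

5764801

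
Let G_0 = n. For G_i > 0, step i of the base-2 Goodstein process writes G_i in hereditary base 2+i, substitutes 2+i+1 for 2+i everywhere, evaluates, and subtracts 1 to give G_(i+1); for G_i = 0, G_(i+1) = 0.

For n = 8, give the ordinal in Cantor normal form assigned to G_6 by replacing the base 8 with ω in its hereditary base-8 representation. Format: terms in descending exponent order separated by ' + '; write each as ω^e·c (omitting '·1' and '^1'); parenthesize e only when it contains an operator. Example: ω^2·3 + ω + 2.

8 —HB2→ 2^(2 + 1) —bump→ 3^(3 + 1) = 81 —(−1)→ 80
80 —HB3→ 2·3^3 + 2·3^2 + 2·3 + 2 —bump→ 2·4^4 + 2·4^2 + 2·4 + 2 = 554 —(−1)→ 553
553 —HB4→ 2·4^4 + 2·4^2 + 2·4 + 1 —bump→ 2·5^5 + 2·5^2 + 2·5 + 1 = 6311 —(−1)→ 6310
6310 —HB5→ 2·5^5 + 2·5^2 + 2·5 —bump→ 2·6^6 + 2·6^2 + 2·6 = 93396 —(−1)→ 93395
93395 —HB6→ 2·6^6 + 2·6^2 + 6 + 5 —bump→ 2·7^7 + 2·7^2 + 7 + 5 = 1647196 —(−1)→ 1647195
1647195 —HB7→ 2·7^7 + 2·7^2 + 7 + 4 —bump→ 2·8^8 + 2·8^2 + 8 + 4 = 33554572 —(−1)→ 33554571
33554571 —HB8→ 2·8^8 + 2·8^2 + 8 + 3 —bump→ 2·9^9 + 2·9^2 + 9 + 3 = 774841152 —(−1)→ 774841151

ω^ω·2 + ω^2·2 + ω + 3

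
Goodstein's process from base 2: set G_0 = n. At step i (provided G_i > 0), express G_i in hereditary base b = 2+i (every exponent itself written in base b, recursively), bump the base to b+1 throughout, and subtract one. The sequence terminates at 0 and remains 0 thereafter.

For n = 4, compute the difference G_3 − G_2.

19

base 2: 4 = 2^2; at 3: 3^3 = 27; next = 26
base 3: 26 = 2·3^2 + 2·3 + 2; at 4: 2·4^2 + 2·4 + 2 = 42; next = 41
base 4: 41 = 2·4^2 + 2·4 + 1; at 5: 2·5^2 + 2·5 + 1 = 61; next = 60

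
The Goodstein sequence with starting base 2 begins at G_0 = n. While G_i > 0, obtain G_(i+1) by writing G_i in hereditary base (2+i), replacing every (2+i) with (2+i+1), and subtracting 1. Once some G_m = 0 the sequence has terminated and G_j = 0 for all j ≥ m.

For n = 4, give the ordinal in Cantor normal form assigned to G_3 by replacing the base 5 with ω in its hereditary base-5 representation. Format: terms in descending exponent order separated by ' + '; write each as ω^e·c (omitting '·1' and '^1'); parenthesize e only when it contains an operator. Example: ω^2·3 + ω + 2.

ω^2·2 + ω·2

step 0: 4 = 2^2; sub 3 for 2: 3^3; = 27; G_1 = 27−1 = 26
step 1: 26 = 2·3^2 + 2·3 + 2; sub 4 for 3: 2·4^2 + 2·4 + 2; = 42; G_2 = 42−1 = 41
step 2: 41 = 2·4^2 + 2·4 + 1; sub 5 for 4: 2·5^2 + 2·5 + 1; = 61; G_3 = 61−1 = 60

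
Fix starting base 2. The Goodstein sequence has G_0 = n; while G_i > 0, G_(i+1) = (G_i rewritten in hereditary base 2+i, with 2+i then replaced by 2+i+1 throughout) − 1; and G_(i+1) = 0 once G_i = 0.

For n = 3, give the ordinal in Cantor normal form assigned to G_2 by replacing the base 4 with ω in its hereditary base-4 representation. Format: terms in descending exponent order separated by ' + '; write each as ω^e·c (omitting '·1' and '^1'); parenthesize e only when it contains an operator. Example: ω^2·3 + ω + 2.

3

[0] 3 ≡ 2 + 1 (base 2). Lift 3: 4. −1: 3.
[1] 3 ≡ 3 (base 3). Lift 4: 4. −1: 3.
[2] 3 ≡ 3 (base 4). Lift 5: 3. −1: 2.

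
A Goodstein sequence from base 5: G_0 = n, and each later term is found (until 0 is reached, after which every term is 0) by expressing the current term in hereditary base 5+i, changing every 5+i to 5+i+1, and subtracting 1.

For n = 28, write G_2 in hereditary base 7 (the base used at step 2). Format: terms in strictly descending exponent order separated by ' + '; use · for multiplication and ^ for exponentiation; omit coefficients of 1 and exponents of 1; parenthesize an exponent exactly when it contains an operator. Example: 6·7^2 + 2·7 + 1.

G_0=28  [base 5] 5^2 + 3  →[5↦6]→  6^2 + 3 = 39  −1 ⇒ G_1=38
G_1=38  [base 6] 6^2 + 2  →[6↦7]→  7^2 + 2 = 51  −1 ⇒ G_2=50

7^2 + 1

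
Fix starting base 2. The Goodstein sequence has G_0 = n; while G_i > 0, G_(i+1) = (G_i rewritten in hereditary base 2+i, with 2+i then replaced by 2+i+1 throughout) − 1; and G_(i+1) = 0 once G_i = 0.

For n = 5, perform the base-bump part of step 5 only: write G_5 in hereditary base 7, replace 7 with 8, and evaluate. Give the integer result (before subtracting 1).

1752

base 2: 5 = 2^2 + 1; at 3: 3^3 + 1 = 28; next = 27
base 3: 27 = 3^3; at 4: 4^4 = 256; next = 255
base 4: 255 = 3·4^3 + 3·4^2 + 3·4 + 3; at 5: 3·5^3 + 3·5^2 + 3·5 + 3 = 468; next = 467
base 5: 467 = 3·5^3 + 3·5^2 + 3·5 + 2; at 6: 3·6^3 + 3·6^2 + 3·6 + 2 = 776; next = 775
base 6: 775 = 3·6^3 + 3·6^2 + 3·6 + 1; at 7: 3·7^3 + 3·7^2 + 3·7 + 1 = 1198; next = 1197
base 7: 1197 = 3·7^3 + 3·7^2 + 3·7; at 8: 3·8^3 + 3·8^2 + 3·8 = 1752; next = 1751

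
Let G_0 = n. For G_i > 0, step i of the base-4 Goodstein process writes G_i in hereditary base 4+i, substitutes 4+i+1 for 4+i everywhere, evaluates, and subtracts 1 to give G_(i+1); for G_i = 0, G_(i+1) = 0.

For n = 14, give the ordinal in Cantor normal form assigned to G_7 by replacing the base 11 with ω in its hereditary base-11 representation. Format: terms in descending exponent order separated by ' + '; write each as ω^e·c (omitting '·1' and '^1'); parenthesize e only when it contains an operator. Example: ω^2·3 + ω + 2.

[0] 14 ≡ 3·4 + 2 (base 4). Lift 5: 17. −1: 16.
[1] 16 ≡ 3·5 + 1 (base 5). Lift 6: 19. −1: 18.
[2] 18 ≡ 3·6 (base 6). Lift 7: 21. −1: 20.
[3] 20 ≡ 2·7 + 6 (base 7). Lift 8: 22. −1: 21.
[4] 21 ≡ 2·8 + 5 (base 8). Lift 9: 23. −1: 22.
[5] 22 ≡ 2·9 + 4 (base 9). Lift 10: 24. −1: 23.
[6] 23 ≡ 2·10 + 3 (base 10). Lift 11: 25. −1: 24.
[7] 24 ≡ 2·11 + 2 (base 11). Lift 12: 26. −1: 25.

ω·2 + 2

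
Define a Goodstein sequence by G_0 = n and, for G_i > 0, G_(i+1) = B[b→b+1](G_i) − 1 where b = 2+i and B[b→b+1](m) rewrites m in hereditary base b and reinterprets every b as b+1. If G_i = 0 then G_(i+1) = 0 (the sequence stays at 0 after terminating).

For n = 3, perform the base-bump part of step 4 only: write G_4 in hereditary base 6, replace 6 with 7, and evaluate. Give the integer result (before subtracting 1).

G_0=3  [base 2] 2 + 1  →[2↦3]→  3 + 1 = 4  −1 ⇒ G_1=3
G_1=3  [base 3] 3  →[3↦4]→  4 = 4  −1 ⇒ G_2=3
G_2=3  [base 4] 3  →[4↦5]→  3 = 3  −1 ⇒ G_3=2
G_3=2  [base 5] 2  →[5↦6]→  2 = 2  −1 ⇒ G_4=1

1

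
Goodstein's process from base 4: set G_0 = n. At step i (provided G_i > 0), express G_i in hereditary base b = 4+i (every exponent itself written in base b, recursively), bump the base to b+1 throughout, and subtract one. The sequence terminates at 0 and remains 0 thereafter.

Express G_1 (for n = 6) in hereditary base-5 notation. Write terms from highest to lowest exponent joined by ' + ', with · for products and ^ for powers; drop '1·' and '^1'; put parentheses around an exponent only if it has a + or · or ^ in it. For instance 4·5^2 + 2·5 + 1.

G_0 = 6. HB_4(6) = 4 + 2. Bump = 7. G_1 = 6.
G_1 = 6. HB_5(6) = 5 + 1. Bump = 7. G_2 = 6.

5 + 1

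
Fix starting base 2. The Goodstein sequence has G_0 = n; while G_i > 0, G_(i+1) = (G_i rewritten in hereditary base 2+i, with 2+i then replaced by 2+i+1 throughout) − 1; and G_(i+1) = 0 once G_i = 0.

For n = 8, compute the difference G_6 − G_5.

31907376

G_0=8  [base 2] 2^(2 + 1)  →[2↦3]→  3^(3 + 1) = 81  −1 ⇒ G_1=80
G_1=80  [base 3] 2·3^3 + 2·3^2 + 2·3 + 2  →[3↦4]→  2·4^4 + 2·4^2 + 2·4 + 2 = 554  −1 ⇒ G_2=553
G_2=553  [base 4] 2·4^4 + 2·4^2 + 2·4 + 1  →[4↦5]→  2·5^5 + 2·5^2 + 2·5 + 1 = 6311  −1 ⇒ G_3=6310
G_3=6310  [base 5] 2·5^5 + 2·5^2 + 2·5  →[5↦6]→  2·6^6 + 2·6^2 + 2·6 = 93396  −1 ⇒ G_4=93395
G_4=93395  [base 6] 2·6^6 + 2·6^2 + 6 + 5  →[6↦7]→  2·7^7 + 2·7^2 + 7 + 5 = 1647196  −1 ⇒ G_5=1647195
G_5=1647195  [base 7] 2·7^7 + 2·7^2 + 7 + 4  →[7↦8]→  2·8^8 + 2·8^2 + 8 + 4 = 33554572  −1 ⇒ G_6=33554571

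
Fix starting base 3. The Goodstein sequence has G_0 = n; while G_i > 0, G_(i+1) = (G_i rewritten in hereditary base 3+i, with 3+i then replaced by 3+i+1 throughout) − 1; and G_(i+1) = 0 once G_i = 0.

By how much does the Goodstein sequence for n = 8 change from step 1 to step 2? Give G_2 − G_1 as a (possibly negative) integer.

G_0 = 8. HB_3(8) = 2·3 + 2. Bump = 10. G_1 = 9.
G_1 = 9. HB_4(9) = 2·4 + 1. Bump = 11. G_2 = 10.

1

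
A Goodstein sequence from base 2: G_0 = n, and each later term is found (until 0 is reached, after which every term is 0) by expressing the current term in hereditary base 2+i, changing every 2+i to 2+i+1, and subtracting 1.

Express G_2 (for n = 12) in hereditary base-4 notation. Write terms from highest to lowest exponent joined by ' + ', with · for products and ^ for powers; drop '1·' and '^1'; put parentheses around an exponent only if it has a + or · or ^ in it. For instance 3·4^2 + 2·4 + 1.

4^(4 + 1) + 2·4^2 + 2·4 + 1

12 —HB2→ 2^(2 + 1) + 2^2 —bump→ 3^(3 + 1) + 3^3 = 108 —(−1)→ 107
107 —HB3→ 3^(3 + 1) + 2·3^2 + 2·3 + 2 —bump→ 4^(4 + 1) + 2·4^2 + 2·4 + 2 = 1066 —(−1)→ 1065
1065 —HB4→ 4^(4 + 1) + 2·4^2 + 2·4 + 1 —bump→ 5^(5 + 1) + 2·5^2 + 2·5 + 1 = 15686 —(−1)→ 15685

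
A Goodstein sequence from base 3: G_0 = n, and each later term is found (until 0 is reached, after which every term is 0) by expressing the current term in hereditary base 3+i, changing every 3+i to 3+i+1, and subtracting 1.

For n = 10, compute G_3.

(0) 10|_3 = 3^2 + 1 ↦ 4^2 + 1|_4 = 17 ⇒ 16
(1) 16|_4 = 4^2 ↦ 5^2|_5 = 25 ⇒ 24
(2) 24|_5 = 4·5 + 4 ↦ 4·6 + 4|_6 = 28 ⇒ 27
(3) 27|_6 = 4·6 + 3 ↦ 4·7 + 3|_7 = 31 ⇒ 30

27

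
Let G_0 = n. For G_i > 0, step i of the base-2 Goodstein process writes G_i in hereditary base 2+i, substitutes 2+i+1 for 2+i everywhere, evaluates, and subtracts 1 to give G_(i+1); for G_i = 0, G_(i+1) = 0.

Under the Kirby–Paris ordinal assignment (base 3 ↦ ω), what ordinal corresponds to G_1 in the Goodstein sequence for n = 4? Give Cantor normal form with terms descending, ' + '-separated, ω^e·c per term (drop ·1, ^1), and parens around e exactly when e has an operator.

4 —HB2→ 2^2 —bump→ 3^3 = 27 —(−1)→ 26
26 —HB3→ 2·3^2 + 2·3 + 2 —bump→ 2·4^2 + 2·4 + 2 = 42 —(−1)→ 41

ω^2·2 + ω·2 + 2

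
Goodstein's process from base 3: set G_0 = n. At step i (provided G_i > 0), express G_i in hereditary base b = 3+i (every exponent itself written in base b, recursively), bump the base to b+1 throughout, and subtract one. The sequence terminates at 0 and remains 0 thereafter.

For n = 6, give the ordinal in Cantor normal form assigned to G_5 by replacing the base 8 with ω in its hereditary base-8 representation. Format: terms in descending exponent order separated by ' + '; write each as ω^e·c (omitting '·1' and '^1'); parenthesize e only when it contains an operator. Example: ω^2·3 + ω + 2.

G_0=6  [base 3] 2·3  →[3↦4]→  2·4 = 8  −1 ⇒ G_1=7
G_1=7  [base 4] 4 + 3  →[4↦5]→  5 + 3 = 8  −1 ⇒ G_2=7
G_2=7  [base 5] 5 + 2  →[5↦6]→  6 + 2 = 8  −1 ⇒ G_3=7
G_3=7  [base 6] 6 + 1  →[6↦7]→  7 + 1 = 8  −1 ⇒ G_4=7
G_4=7  [base 7] 7  →[7↦8]→  8 = 8  −1 ⇒ G_5=7
G_5=7  [base 8] 7  →[8↦9]→  7 = 7  −1 ⇒ G_6=6

7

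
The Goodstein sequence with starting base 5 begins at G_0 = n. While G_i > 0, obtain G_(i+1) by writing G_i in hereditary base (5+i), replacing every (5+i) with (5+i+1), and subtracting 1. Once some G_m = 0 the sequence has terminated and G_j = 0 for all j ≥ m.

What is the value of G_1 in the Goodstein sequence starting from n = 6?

base 5: 6 = 5 + 1; at 6: 6 + 1 = 7; next = 6
base 6: 6 = 6; at 7: 7 = 7; next = 6

6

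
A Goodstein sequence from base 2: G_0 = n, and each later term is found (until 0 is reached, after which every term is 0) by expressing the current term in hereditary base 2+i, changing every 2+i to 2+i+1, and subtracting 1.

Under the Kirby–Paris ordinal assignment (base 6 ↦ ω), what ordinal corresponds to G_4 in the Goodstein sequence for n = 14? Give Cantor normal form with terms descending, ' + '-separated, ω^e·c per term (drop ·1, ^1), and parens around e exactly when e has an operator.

ω^(ω + 1) + ω^5·5 + ω^4·5 + ω^3·5 + ω^2·5 + ω·5 + 5

G_0 = 14. HB_2(14) = 2^(2 + 1) + 2^2 + 2. Bump = 111. G_1 = 110.
G_1 = 110. HB_3(110) = 3^(3 + 1) + 3^3 + 2. Bump = 1282. G_2 = 1281.
G_2 = 1281. HB_4(1281) = 4^(4 + 1) + 4^4 + 1. Bump = 18751. G_3 = 18750.
G_3 = 18750. HB_5(18750) = 5^(5 + 1) + 5^5. Bump = 326592. G_4 = 326591.
G_4 = 326591. HB_6(326591) = 6^(6 + 1) + 5·6^5 + 5·6^4 + 5·6^3 + 5·6^2 + 5·6 + 5. Bump = 5862841. G_5 = 5862840.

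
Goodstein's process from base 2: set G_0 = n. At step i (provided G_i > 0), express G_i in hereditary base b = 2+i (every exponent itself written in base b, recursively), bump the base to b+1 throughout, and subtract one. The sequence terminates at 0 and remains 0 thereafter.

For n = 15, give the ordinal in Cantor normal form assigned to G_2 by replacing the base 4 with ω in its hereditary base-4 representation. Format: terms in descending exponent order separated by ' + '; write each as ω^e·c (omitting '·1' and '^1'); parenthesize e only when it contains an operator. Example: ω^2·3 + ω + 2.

ω^(ω + 1) + ω^ω + 3

15 —HB2→ 2^(2 + 1) + 2^2 + 2 + 1 —bump→ 3^(3 + 1) + 3^3 + 3 + 1 = 112 —(−1)→ 111
111 —HB3→ 3^(3 + 1) + 3^3 + 3 —bump→ 4^(4 + 1) + 4^4 + 4 = 1284 —(−1)→ 1283
1283 —HB4→ 4^(4 + 1) + 4^4 + 3 —bump→ 5^(5 + 1) + 5^5 + 3 = 18753 —(−1)→ 18752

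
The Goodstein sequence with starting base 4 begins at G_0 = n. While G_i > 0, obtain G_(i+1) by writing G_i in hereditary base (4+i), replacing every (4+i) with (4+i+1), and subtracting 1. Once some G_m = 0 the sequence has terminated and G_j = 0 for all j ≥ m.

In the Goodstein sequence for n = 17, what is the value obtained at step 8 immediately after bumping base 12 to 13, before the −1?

i=0: 17 = 4^2 + 1 (b=4); 4→5: 5^2 + 1 = 26; 26−1 = 25
i=1: 25 = 5^2 (b=5); 5→6: 6^2 = 36; 36−1 = 35
i=2: 35 = 5·6 + 5 (b=6); 6→7: 5·7 + 5 = 40; 40−1 = 39
i=3: 39 = 5·7 + 4 (b=7); 7→8: 5·8 + 4 = 44; 44−1 = 43
i=4: 43 = 5·8 + 3 (b=8); 8→9: 5·9 + 3 = 48; 48−1 = 47
i=5: 47 = 5·9 + 2 (b=9); 9→10: 5·10 + 2 = 52; 52−1 = 51
i=6: 51 = 5·10 + 1 (b=10); 10→11: 5·11 + 1 = 56; 56−1 = 55
i=7: 55 = 5·11 (b=11); 11→12: 5·12 = 60; 60−1 = 59
i=8: 59 = 4·12 + 11 (b=12); 12→13: 4·13 + 11 = 63; 63−1 = 62

63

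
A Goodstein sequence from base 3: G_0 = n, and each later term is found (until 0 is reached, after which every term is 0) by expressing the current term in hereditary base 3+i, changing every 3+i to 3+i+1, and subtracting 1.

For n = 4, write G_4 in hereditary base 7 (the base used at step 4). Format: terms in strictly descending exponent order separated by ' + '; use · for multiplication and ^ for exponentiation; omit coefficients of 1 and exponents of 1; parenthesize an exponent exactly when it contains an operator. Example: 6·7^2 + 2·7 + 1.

2

G_0=4  [base 3] 3 + 1  →[3↦4]→  4 + 1 = 5  −1 ⇒ G_1=4
G_1=4  [base 4] 4  →[4↦5]→  5 = 5  −1 ⇒ G_2=4
G_2=4  [base 5] 4  →[5↦6]→  4 = 4  −1 ⇒ G_3=3
G_3=3  [base 6] 3  →[6↦7]→  3 = 3  −1 ⇒ G_4=2
G_4=2  [base 7] 2  →[7↦8]→  2 = 2  −1 ⇒ G_5=1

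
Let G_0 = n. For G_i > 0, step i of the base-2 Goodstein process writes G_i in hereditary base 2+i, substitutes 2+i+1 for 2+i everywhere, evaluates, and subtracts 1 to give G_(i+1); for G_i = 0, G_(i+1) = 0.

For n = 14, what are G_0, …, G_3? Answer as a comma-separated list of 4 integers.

14, 110, 1281, 18750

base 2: 14 = 2^(2 + 1) + 2^2 + 2; at 3: 3^(3 + 1) + 3^3 + 3 = 111; next = 110
base 3: 110 = 3^(3 + 1) + 3^3 + 2; at 4: 4^(4 + 1) + 4^4 + 2 = 1282; next = 1281
base 4: 1281 = 4^(4 + 1) + 4^4 + 1; at 5: 5^(5 + 1) + 5^5 + 1 = 18751; next = 18750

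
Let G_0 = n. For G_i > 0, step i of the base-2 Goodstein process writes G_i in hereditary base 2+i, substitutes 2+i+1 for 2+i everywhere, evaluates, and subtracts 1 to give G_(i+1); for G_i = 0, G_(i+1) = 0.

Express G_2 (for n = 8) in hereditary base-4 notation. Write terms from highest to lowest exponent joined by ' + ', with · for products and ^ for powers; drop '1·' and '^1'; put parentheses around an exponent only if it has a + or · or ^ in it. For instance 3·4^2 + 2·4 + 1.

2·4^4 + 2·4^2 + 2·4 + 1

8 —HB2→ 2^(2 + 1) —bump→ 3^(3 + 1) = 81 —(−1)→ 80
80 —HB3→ 2·3^3 + 2·3^2 + 2·3 + 2 —bump→ 2·4^4 + 2·4^2 + 2·4 + 2 = 554 —(−1)→ 553
553 —HB4→ 2·4^4 + 2·4^2 + 2·4 + 1 —bump→ 2·5^5 + 2·5^2 + 2·5 + 1 = 6311 —(−1)→ 6310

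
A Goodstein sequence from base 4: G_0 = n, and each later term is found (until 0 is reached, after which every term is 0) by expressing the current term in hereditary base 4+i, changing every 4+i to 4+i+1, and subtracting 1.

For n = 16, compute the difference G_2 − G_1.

16 —HB4→ 4^2 —bump→ 5^2 = 25 —(−1)→ 24
24 —HB5→ 4·5 + 4 —bump→ 4·6 + 4 = 28 —(−1)→ 27

3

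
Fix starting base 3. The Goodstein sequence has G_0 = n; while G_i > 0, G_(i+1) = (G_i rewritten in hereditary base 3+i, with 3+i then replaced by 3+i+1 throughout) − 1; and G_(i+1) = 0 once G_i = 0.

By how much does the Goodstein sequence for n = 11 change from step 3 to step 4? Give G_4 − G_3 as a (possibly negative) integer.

G_0=11  [base 3] 3^2 + 2  →[3↦4]→  4^2 + 2 = 18  −1 ⇒ G_1=17
G_1=17  [base 4] 4^2 + 1  →[4↦5]→  5^2 + 1 = 26  −1 ⇒ G_2=25
G_2=25  [base 5] 5^2  →[5↦6]→  6^2 = 36  −1 ⇒ G_3=35
G_3=35  [base 6] 5·6 + 5  →[6↦7]→  5·7 + 5 = 40  −1 ⇒ G_4=39

4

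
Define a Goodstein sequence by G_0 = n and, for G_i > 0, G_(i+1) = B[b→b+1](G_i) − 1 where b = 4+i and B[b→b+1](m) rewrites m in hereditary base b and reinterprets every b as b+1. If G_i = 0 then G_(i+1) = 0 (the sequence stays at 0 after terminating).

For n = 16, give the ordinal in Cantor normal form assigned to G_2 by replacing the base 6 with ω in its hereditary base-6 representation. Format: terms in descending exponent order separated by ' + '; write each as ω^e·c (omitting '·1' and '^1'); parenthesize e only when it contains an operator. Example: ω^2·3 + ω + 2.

ω·4 + 3

step 0: 16 = 4^2; sub 5 for 4: 5^2; = 25; G_1 = 25−1 = 24
step 1: 24 = 4·5 + 4; sub 6 for 5: 4·6 + 4; = 28; G_2 = 28−1 = 27
step 2: 27 = 4·6 + 3; sub 7 for 6: 4·7 + 3; = 31; G_3 = 31−1 = 30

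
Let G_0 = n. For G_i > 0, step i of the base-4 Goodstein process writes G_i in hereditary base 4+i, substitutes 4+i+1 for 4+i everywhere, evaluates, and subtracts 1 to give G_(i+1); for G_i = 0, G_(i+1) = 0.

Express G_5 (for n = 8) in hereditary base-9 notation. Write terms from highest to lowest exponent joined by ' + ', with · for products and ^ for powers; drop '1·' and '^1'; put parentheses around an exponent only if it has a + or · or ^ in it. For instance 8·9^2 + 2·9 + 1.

8 —HB4→ 2·4 —bump→ 2·5 = 10 —(−1)→ 9
9 —HB5→ 5 + 4 —bump→ 6 + 4 = 10 —(−1)→ 9
9 —HB6→ 6 + 3 —bump→ 7 + 3 = 10 —(−1)→ 9
9 —HB7→ 7 + 2 —bump→ 8 + 2 = 10 —(−1)→ 9
9 —HB8→ 8 + 1 —bump→ 9 + 1 = 10 —(−1)→ 9
9 —HB9→ 9 —bump→ 10 = 10 —(−1)→ 9

9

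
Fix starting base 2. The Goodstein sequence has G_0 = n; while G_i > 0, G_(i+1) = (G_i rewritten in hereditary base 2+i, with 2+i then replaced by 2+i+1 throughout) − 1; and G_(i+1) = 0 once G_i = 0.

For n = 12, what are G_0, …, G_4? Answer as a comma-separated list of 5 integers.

12, 107, 1065, 15685, 280019

base 2: 12 = 2^(2 + 1) + 2^2; at 3: 3^(3 + 1) + 3^3 = 108; next = 107
base 3: 107 = 3^(3 + 1) + 2·3^2 + 2·3 + 2; at 4: 4^(4 + 1) + 2·4^2 + 2·4 + 2 = 1066; next = 1065
base 4: 1065 = 4^(4 + 1) + 2·4^2 + 2·4 + 1; at 5: 5^(5 + 1) + 2·5^2 + 2·5 + 1 = 15686; next = 15685
base 5: 15685 = 5^(5 + 1) + 2·5^2 + 2·5; at 6: 6^(6 + 1) + 2·6^2 + 2·6 = 280020; next = 280019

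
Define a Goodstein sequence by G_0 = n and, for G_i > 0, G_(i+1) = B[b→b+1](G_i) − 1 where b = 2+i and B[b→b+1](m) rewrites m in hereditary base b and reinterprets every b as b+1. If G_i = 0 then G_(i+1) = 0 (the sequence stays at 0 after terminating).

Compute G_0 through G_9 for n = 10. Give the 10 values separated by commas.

10 —HB2→ 2^(2 + 1) + 2 —bump→ 3^(3 + 1) + 3 = 84 —(−1)→ 83
83 —HB3→ 3^(3 + 1) + 2 —bump→ 4^(4 + 1) + 2 = 1026 —(−1)→ 1025
1025 —HB4→ 4^(4 + 1) + 1 —bump→ 5^(5 + 1) + 1 = 15626 —(−1)→ 15625
15625 —HB5→ 5^(5 + 1) —bump→ 6^(6 + 1) = 279936 —(−1)→ 279935
279935 —HB6→ 5·6^6 + 5·6^5 + 5·6^4 + 5·6^3 + 5·6^2 + 5·6 + 5 —bump→ 5·7^7 + 5·7^5 + 5·7^4 + 5·7^3 + 5·7^2 + 5·7 + 5 = 4215755 —(−1)→ 4215754
4215754 —HB7→ 5·7^7 + 5·7^5 + 5·7^4 + 5·7^3 + 5·7^2 + 5·7 + 4 —bump→ 5·8^8 + 5·8^5 + 5·8^4 + 5·8^3 + 5·8^2 + 5·8 + 4 = 84073324 —(−1)→ 84073323
84073323 —HB8→ 5·8^8 + 5·8^5 + 5·8^4 + 5·8^3 + 5·8^2 + 5·8 + 3 —bump→ 5·9^9 + 5·9^5 + 5·9^4 + 5·9^3 + 5·9^2 + 5·9 + 3 = 1937434593 —(−1)→ 1937434592
1937434592 —HB9→ 5·9^9 + 5·9^5 + 5·9^4 + 5·9^3 + 5·9^2 + 5·9 + 2 —bump→ 5·10^10 + 5·10^5 + 5·10^4 + 5·10^3 + 5·10^2 + 5·10 + 2 = 50000555552 —(−1)→ 50000555551
50000555551 —HB10→ 5·10^10 + 5·10^5 + 5·10^4 + 5·10^3 + 5·10^2 + 5·10 + 1 —bump→ 5·11^11 + 5·11^5 + 5·11^4 + 5·11^3 + 5·11^2 + 5·11 + 1 = 1426559238831 —(−1)→ 1426559238830

10, 83, 1025, 15625, 279935, 4215754, 84073323, 1937434592, 50000555551, 1426559238830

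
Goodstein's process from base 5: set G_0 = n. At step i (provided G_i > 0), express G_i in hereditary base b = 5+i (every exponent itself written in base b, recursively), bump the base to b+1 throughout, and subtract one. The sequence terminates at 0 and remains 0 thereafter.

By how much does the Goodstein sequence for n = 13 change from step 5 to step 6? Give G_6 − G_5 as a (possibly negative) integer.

G_0 = 13. HB_5(13) = 2·5 + 3. Bump = 15. G_1 = 14.
G_1 = 14. HB_6(14) = 2·6 + 2. Bump = 16. G_2 = 15.
G_2 = 15. HB_7(15) = 2·7 + 1. Bump = 17. G_3 = 16.
G_3 = 16. HB_8(16) = 2·8. Bump = 18. G_4 = 17.
G_4 = 17. HB_9(17) = 9 + 8. Bump = 18. G_5 = 17.
G_5 = 17. HB_10(17) = 10 + 7. Bump = 18. G_6 = 17.

0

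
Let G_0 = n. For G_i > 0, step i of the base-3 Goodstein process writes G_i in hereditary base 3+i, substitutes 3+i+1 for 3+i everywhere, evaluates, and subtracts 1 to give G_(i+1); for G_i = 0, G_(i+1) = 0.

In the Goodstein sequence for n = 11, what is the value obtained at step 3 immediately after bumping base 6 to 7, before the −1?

40

G_0=11  [base 3] 3^2 + 2  →[3↦4]→  4^2 + 2 = 18  −1 ⇒ G_1=17
G_1=17  [base 4] 4^2 + 1  →[4↦5]→  5^2 + 1 = 26  −1 ⇒ G_2=25
G_2=25  [base 5] 5^2  →[5↦6]→  6^2 = 36  −1 ⇒ G_3=35
G_3=35  [base 6] 5·6 + 5  →[6↦7]→  5·7 + 5 = 40  −1 ⇒ G_4=39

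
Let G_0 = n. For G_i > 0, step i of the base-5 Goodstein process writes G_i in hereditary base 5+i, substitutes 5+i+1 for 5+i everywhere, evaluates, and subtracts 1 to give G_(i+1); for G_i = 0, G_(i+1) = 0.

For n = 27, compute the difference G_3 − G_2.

14

[0] 27 ≡ 5^2 + 2 (base 5). Lift 6: 38. −1: 37.
[1] 37 ≡ 6^2 + 1 (base 6). Lift 7: 50. −1: 49.
[2] 49 ≡ 7^2 (base 7). Lift 8: 64. −1: 63.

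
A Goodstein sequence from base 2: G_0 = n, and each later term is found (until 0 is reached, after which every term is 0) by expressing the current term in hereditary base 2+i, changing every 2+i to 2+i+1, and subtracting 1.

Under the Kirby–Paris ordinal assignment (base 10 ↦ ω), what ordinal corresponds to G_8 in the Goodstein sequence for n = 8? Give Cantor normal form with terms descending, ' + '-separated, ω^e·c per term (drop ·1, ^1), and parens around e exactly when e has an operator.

ω^ω·2 + ω^2·2 + ω + 1

(0) 8|_2 = 2^(2 + 1) ↦ 3^(3 + 1)|_3 = 81 ⇒ 80
(1) 80|_3 = 2·3^3 + 2·3^2 + 2·3 + 2 ↦ 2·4^4 + 2·4^2 + 2·4 + 2|_4 = 554 ⇒ 553
(2) 553|_4 = 2·4^4 + 2·4^2 + 2·4 + 1 ↦ 2·5^5 + 2·5^2 + 2·5 + 1|_5 = 6311 ⇒ 6310
(3) 6310|_5 = 2·5^5 + 2·5^2 + 2·5 ↦ 2·6^6 + 2·6^2 + 2·6|_6 = 93396 ⇒ 93395
(4) 93395|_6 = 2·6^6 + 2·6^2 + 6 + 5 ↦ 2·7^7 + 2·7^2 + 7 + 5|_7 = 1647196 ⇒ 1647195
(5) 1647195|_7 = 2·7^7 + 2·7^2 + 7 + 4 ↦ 2·8^8 + 2·8^2 + 8 + 4|_8 = 33554572 ⇒ 33554571
(6) 33554571|_8 = 2·8^8 + 2·8^2 + 8 + 3 ↦ 2·9^9 + 2·9^2 + 9 + 3|_9 = 774841152 ⇒ 774841151
(7) 774841151|_9 = 2·9^9 + 2·9^2 + 9 + 2 ↦ 2·10^10 + 2·10^2 + 10 + 2|_10 = 20000000212 ⇒ 20000000211
(8) 20000000211|_10 = 2·10^10 + 2·10^2 + 10 + 1 ↦ 2·11^11 + 2·11^2 + 11 + 1|_11 = 570623341476 ⇒ 570623341475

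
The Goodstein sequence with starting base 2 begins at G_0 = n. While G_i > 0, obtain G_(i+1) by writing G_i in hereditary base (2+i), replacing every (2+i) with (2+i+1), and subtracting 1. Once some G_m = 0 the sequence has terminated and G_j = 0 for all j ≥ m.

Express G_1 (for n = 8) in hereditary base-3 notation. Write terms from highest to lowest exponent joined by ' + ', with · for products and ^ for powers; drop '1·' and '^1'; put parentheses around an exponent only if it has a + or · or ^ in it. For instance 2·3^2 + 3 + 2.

2·3^3 + 2·3^2 + 2·3 + 2

(0) 8|_2 = 2^(2 + 1) ↦ 3^(3 + 1)|_3 = 81 ⇒ 80
(1) 80|_3 = 2·3^3 + 2·3^2 + 2·3 + 2 ↦ 2·4^4 + 2·4^2 + 2·4 + 2|_4 = 554 ⇒ 553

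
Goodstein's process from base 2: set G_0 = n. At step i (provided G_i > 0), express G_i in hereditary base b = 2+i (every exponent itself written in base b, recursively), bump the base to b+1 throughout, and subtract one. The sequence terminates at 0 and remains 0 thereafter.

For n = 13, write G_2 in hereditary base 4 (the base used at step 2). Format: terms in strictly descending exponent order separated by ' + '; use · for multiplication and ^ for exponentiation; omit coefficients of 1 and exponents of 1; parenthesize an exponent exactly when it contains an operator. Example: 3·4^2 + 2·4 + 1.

4^(4 + 1) + 3·4^3 + 3·4^2 + 3·4 + 3

step 0: 13 = 2^(2 + 1) + 2^2 + 1; sub 3 for 2: 3^(3 + 1) + 3^3 + 1; = 109; G_1 = 109−1 = 108
step 1: 108 = 3^(3 + 1) + 3^3; sub 4 for 3: 4^(4 + 1) + 4^4; = 1280; G_2 = 1280−1 = 1279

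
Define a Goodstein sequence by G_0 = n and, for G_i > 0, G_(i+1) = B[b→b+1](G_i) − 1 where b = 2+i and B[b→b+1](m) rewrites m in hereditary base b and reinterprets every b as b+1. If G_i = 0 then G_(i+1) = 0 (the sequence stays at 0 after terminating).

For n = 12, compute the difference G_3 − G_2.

i=0: 12 = 2^(2 + 1) + 2^2 (b=2); 2→3: 3^(3 + 1) + 3^3 = 108; 108−1 = 107
i=1: 107 = 3^(3 + 1) + 2·3^2 + 2·3 + 2 (b=3); 3→4: 4^(4 + 1) + 2·4^2 + 2·4 + 2 = 1066; 1066−1 = 1065
i=2: 1065 = 4^(4 + 1) + 2·4^2 + 2·4 + 1 (b=4); 4→5: 5^(5 + 1) + 2·5^2 + 2·5 + 1 = 15686; 15686−1 = 15685

14620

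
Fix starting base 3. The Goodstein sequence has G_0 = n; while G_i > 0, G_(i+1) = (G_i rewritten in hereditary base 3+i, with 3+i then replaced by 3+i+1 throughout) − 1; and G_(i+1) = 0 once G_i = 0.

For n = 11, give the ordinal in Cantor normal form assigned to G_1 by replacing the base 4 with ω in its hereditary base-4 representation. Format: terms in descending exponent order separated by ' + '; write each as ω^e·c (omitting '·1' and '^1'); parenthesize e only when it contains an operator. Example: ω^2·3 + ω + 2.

base 3: 11 = 3^2 + 2; at 4: 4^2 + 2 = 18; next = 17
base 4: 17 = 4^2 + 1; at 5: 5^2 + 1 = 26; next = 25

ω^2 + 1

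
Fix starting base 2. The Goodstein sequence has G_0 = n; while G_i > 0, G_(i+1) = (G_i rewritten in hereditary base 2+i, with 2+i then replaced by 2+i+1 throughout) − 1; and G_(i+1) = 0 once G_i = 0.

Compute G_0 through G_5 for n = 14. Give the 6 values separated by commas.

(0) 14|_2 = 2^(2 + 1) + 2^2 + 2 ↦ 3^(3 + 1) + 3^3 + 3|_3 = 111 ⇒ 110
(1) 110|_3 = 3^(3 + 1) + 3^3 + 2 ↦ 4^(4 + 1) + 4^4 + 2|_4 = 1282 ⇒ 1281
(2) 1281|_4 = 4^(4 + 1) + 4^4 + 1 ↦ 5^(5 + 1) + 5^5 + 1|_5 = 18751 ⇒ 18750
(3) 18750|_5 = 5^(5 + 1) + 5^5 ↦ 6^(6 + 1) + 6^6|_6 = 326592 ⇒ 326591
(4) 326591|_6 = 6^(6 + 1) + 5·6^5 + 5·6^4 + 5·6^3 + 5·6^2 + 5·6 + 5 ↦ 7^(7 + 1) + 5·7^5 + 5·7^4 + 5·7^3 + 5·7^2 + 5·7 + 5|_7 = 5862841 ⇒ 5862840

14, 110, 1281, 18750, 326591, 5862840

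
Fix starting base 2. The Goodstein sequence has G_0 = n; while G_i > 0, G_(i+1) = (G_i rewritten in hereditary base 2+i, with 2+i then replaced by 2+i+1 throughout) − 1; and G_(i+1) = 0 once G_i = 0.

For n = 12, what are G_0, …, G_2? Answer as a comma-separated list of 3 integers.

12, 107, 1065

i=0: 12 = 2^(2 + 1) + 2^2 (b=2); 2→3: 3^(3 + 1) + 3^3 = 108; 108−1 = 107
i=1: 107 = 3^(3 + 1) + 2·3^2 + 2·3 + 2 (b=3); 3→4: 4^(4 + 1) + 2·4^2 + 2·4 + 2 = 1066; 1066−1 = 1065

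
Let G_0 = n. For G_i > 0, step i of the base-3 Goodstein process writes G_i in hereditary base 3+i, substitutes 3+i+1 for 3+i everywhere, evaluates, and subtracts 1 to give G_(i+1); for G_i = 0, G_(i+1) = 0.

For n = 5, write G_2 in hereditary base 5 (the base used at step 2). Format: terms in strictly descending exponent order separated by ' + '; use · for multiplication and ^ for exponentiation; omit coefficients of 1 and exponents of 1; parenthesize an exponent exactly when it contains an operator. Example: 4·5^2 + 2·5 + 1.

5

i=0: 5 = 3 + 2 (b=3); 3→4: 4 + 2 = 6; 6−1 = 5
i=1: 5 = 4 + 1 (b=4); 4→5: 5 + 1 = 6; 6−1 = 5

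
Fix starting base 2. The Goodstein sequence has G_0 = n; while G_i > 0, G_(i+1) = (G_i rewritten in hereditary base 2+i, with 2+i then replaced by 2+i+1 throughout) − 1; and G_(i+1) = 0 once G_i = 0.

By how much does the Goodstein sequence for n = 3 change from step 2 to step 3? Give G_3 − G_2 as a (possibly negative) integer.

-1

G_0=3  [base 2] 2 + 1  →[2↦3]→  3 + 1 = 4  −1 ⇒ G_1=3
G_1=3  [base 3] 3  →[3↦4]→  4 = 4  −1 ⇒ G_2=3
G_2=3  [base 4] 3  →[4↦5]→  3 = 3  −1 ⇒ G_3=2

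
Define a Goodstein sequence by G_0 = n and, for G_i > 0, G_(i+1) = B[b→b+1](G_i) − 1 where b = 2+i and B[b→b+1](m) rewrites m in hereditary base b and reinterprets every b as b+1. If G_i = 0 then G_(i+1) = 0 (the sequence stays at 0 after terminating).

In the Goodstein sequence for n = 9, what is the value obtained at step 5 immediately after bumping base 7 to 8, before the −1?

50333400

i=0: 9 = 2^(2 + 1) + 1 (b=2); 2→3: 3^(3 + 1) + 1 = 82; 82−1 = 81
i=1: 81 = 3^(3 + 1) (b=3); 3→4: 4^(4 + 1) = 1024; 1024−1 = 1023
i=2: 1023 = 3·4^4 + 3·4^3 + 3·4^2 + 3·4 + 3 (b=4); 4→5: 3·5^5 + 3·5^3 + 3·5^2 + 3·5 + 3 = 9843; 9843−1 = 9842
i=3: 9842 = 3·5^5 + 3·5^3 + 3·5^2 + 3·5 + 2 (b=5); 5→6: 3·6^6 + 3·6^3 + 3·6^2 + 3·6 + 2 = 140744; 140744−1 = 140743
i=4: 140743 = 3·6^6 + 3·6^3 + 3·6^2 + 3·6 + 1 (b=6); 6→7: 3·7^7 + 3·7^3 + 3·7^2 + 3·7 + 1 = 2471827; 2471827−1 = 2471826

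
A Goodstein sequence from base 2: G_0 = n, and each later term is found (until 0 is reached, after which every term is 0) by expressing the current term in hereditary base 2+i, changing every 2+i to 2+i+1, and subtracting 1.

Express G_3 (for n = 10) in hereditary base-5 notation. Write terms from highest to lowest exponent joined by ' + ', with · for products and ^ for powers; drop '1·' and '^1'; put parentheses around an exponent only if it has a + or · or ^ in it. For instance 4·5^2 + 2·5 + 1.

[0] 10 ≡ 2^(2 + 1) + 2 (base 2). Lift 3: 84. −1: 83.
[1] 83 ≡ 3^(3 + 1) + 2 (base 3). Lift 4: 1026. −1: 1025.
[2] 1025 ≡ 4^(4 + 1) + 1 (base 4). Lift 5: 15626. −1: 15625.
[3] 15625 ≡ 5^(5 + 1) (base 5). Lift 6: 279936. −1: 279935.

5^(5 + 1)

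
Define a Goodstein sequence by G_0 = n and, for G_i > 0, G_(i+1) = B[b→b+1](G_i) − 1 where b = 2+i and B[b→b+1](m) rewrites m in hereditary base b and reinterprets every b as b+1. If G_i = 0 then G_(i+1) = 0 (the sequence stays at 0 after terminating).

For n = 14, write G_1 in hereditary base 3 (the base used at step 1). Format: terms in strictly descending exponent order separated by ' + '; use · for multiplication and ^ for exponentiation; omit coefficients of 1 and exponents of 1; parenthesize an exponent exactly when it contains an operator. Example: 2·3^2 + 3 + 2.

base 2: 14 = 2^(2 + 1) + 2^2 + 2; at 3: 3^(3 + 1) + 3^3 + 3 = 111; next = 110
base 3: 110 = 3^(3 + 1) + 3^3 + 2; at 4: 4^(4 + 1) + 4^4 + 2 = 1282; next = 1281

3^(3 + 1) + 3^3 + 2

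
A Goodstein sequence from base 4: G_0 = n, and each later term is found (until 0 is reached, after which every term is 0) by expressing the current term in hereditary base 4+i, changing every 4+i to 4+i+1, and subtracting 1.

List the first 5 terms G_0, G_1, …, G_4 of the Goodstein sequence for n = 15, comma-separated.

15, 17, 19, 21, 23

base 4: 15 = 3·4 + 3; at 5: 3·5 + 3 = 18; next = 17
base 5: 17 = 3·5 + 2; at 6: 3·6 + 2 = 20; next = 19
base 6: 19 = 3·6 + 1; at 7: 3·7 + 1 = 22; next = 21
base 7: 21 = 3·7; at 8: 3·8 = 24; next = 23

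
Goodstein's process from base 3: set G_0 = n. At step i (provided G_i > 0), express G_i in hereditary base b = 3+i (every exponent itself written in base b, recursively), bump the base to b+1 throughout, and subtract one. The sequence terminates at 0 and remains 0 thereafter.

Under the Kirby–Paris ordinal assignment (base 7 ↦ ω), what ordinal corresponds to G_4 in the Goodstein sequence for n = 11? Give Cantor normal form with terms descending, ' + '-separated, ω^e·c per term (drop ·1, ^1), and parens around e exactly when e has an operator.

ω·5 + 4

[0] 11 ≡ 3^2 + 2 (base 3). Lift 4: 18. −1: 17.
[1] 17 ≡ 4^2 + 1 (base 4). Lift 5: 26. −1: 25.
[2] 25 ≡ 5^2 (base 5). Lift 6: 36. −1: 35.
[3] 35 ≡ 5·6 + 5 (base 6). Lift 7: 40. −1: 39.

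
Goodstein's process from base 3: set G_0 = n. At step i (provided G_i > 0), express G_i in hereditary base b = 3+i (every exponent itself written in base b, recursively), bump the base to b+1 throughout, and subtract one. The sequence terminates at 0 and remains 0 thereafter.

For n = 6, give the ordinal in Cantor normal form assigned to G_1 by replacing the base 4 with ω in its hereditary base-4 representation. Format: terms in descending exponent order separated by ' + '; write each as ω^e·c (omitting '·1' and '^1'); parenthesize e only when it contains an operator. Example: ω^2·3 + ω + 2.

G_0=6  [base 3] 2·3  →[3↦4]→  2·4 = 8  −1 ⇒ G_1=7
G_1=7  [base 4] 4 + 3  →[4↦5]→  5 + 3 = 8  −1 ⇒ G_2=7

ω + 3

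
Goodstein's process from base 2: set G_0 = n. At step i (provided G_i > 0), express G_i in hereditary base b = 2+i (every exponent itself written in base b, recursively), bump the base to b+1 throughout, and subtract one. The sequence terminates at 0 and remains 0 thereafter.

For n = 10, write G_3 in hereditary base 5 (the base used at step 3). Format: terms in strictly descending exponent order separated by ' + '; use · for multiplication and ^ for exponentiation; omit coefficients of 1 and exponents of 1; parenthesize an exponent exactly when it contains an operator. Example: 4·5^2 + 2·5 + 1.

step 0: 10 = 2^(2 + 1) + 2; sub 3 for 2: 3^(3 + 1) + 3; = 84; G_1 = 84−1 = 83
step 1: 83 = 3^(3 + 1) + 2; sub 4 for 3: 4^(4 + 1) + 2; = 1026; G_2 = 1026−1 = 1025
step 2: 1025 = 4^(4 + 1) + 1; sub 5 for 4: 5^(5 + 1) + 1; = 15626; G_3 = 15626−1 = 15625
step 3: 15625 = 5^(5 + 1); sub 6 for 5: 6^(6 + 1); = 279936; G_4 = 279936−1 = 279935

5^(5 + 1)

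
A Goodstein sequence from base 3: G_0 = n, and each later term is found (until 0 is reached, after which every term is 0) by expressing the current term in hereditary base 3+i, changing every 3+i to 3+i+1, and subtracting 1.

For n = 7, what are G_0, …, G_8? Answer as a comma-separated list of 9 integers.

(0) 7|_3 = 2·3 + 1 ↦ 2·4 + 1|_4 = 9 ⇒ 8
(1) 8|_4 = 2·4 ↦ 2·5|_5 = 10 ⇒ 9
(2) 9|_5 = 5 + 4 ↦ 6 + 4|_6 = 10 ⇒ 9
(3) 9|_6 = 6 + 3 ↦ 7 + 3|_7 = 10 ⇒ 9
(4) 9|_7 = 7 + 2 ↦ 8 + 2|_8 = 10 ⇒ 9
(5) 9|_8 = 8 + 1 ↦ 9 + 1|_9 = 10 ⇒ 9
(6) 9|_9 = 9 ↦ 10|_10 = 10 ⇒ 9
(7) 9|_10 = 9 ↦ 9|_11 = 9 ⇒ 8

7, 8, 9, 9, 9, 9, 9, 9, 8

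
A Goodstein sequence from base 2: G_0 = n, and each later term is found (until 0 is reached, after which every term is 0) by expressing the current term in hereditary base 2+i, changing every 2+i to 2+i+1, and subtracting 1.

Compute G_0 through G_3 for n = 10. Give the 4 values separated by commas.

10, 83, 1025, 15625

base 2: 10 = 2^(2 + 1) + 2; at 3: 3^(3 + 1) + 3 = 84; next = 83
base 3: 83 = 3^(3 + 1) + 2; at 4: 4^(4 + 1) + 2 = 1026; next = 1025
base 4: 1025 = 4^(4 + 1) + 1; at 5: 5^(5 + 1) + 1 = 15626; next = 15625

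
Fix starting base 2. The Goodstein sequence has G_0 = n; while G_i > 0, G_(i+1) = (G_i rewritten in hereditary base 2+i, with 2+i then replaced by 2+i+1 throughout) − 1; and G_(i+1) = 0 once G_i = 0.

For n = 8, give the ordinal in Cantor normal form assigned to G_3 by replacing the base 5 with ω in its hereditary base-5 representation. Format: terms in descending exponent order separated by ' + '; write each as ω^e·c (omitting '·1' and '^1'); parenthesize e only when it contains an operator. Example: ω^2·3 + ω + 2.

i=0: 8 = 2^(2 + 1) (b=2); 2→3: 3^(3 + 1) = 81; 81−1 = 80
i=1: 80 = 2·3^3 + 2·3^2 + 2·3 + 2 (b=3); 3→4: 2·4^4 + 2·4^2 + 2·4 + 2 = 554; 554−1 = 553
i=2: 553 = 2·4^4 + 2·4^2 + 2·4 + 1 (b=4); 4→5: 2·5^5 + 2·5^2 + 2·5 + 1 = 6311; 6311−1 = 6310

ω^ω·2 + ω^2·2 + ω·2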